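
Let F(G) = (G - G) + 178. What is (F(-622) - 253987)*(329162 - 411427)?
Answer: 20879597385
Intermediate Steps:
F(G) = 178 (F(G) = 0 + 178 = 178)
(F(-622) - 253987)*(329162 - 411427) = (178 - 253987)*(329162 - 411427) = -253809*(-82265) = 20879597385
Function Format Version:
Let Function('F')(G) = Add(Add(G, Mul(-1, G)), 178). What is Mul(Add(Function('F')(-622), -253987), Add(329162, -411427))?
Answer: 20879597385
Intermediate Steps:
Function('F')(G) = 178 (Function('F')(G) = Add(0, 178) = 178)
Mul(Add(Function('F')(-622), -253987), Add(329162, -411427)) = Mul(Add(178, -253987), Add(329162, -411427)) = Mul(-253809, -82265) = 20879597385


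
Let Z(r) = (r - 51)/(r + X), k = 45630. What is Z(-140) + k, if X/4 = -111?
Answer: 26648111/584 ≈ 45630.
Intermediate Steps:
X = -444 (X = 4*(-111) = -444)
Z(r) = (-51 + r)/(-444 + r) (Z(r) = (r - 51)/(r - 444) = (-51 + r)/(-444 + r))
Z(-140) + k = (-51 - 140)/(-444 - 140) + 45630 = -191/(-584) + 45630 = -1/584*(-191) + 45630 = 191/584 + 45630 = 26648111/584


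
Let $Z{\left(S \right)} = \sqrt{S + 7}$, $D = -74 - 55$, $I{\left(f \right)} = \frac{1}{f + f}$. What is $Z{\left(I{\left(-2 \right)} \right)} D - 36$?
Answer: $-36 - \frac{387 \sqrt{3}}{2} \approx -371.15$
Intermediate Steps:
$I{\left(f \right)} = \frac{1}{2 f}$
$D = -129$
$Z{\left(S \right)} = \sqrt{7 + S}$
$Z{\left(I{\left(-2 \right)} \right)} D - 36 = \sqrt{7 + \frac{1}{2 \left(-2\right)}} \left(-129\right) - 36 = \sqrt{7 + \frac{1}{2} \left(- \frac{1}{2}\right)} \left(-129\right) - 36 = \sqrt{7 - \frac{1}{4}} \left(-129\right) - 36 = \sqrt{\frac{27}{4}} \left(-129\right) - 36 = \frac{3 \sqrt{3}}{2} \left(-129\right) - 36 = - \frac{387 \sqrt{3}}{2} - 36 = -36 - \frac{387 \sqrt{3}}{2}$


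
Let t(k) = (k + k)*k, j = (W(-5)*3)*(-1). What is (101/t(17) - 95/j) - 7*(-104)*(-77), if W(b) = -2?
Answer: -48614128/867 ≈ -56072.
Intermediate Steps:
j = 6 (j = -2*3*(-1) = -6*(-1) = 6)
t(k) = 2*k² (t(k) = (2*k)*k = 2*k²)
(101/t(17) - 95/j) - 7*(-104)*(-77) = (101/((2*17²)) - 95/6) - 7*(-104)*(-77) = (101/((2*289)) - 95*⅙) + 728*(-77) = (101/578 - 95/6) - 56056 = -13576/867 - 56056 = -48614128/867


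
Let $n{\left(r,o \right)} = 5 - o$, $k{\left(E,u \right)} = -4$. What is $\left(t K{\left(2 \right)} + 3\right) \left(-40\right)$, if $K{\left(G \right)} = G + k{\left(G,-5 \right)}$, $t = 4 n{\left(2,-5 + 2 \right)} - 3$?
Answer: $2200$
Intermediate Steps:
$t = 29$ ($t = 4 \left(5 - \left(-5 + 2\right)\right) - 3 = 4 \left(5 - -3\right) - 3 = 4 \left(5 + 3\right) - 3 = 4 \cdot 8 - 3 = 32 - 3 = 29$)
$K{\left(G \right)} = -4 + G$ ($K{\left(G \right)} = G - 4 = -4 + G$)
$\left(t K{\left(2 \right)} + 3\right) \left(-40\right) = \left(29 \left(-4 + 2\right) + 3\right) \left(-40\right) = \left(29 \left(-2\right) + 3\right) \left(-40\right) = \left(-58 + 3\right) \left(-40\right) = \left(-55\right) \left(-40\right) = 2200$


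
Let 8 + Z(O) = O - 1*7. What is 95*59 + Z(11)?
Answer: 5601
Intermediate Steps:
Z(O) = -15 + O (Z(O) = -8 + (O - 1*7) = -8 + (O - 7) = -8 + (-7 + O) = -15 + O)
95*59 + Z(11) = 95*59 + (-15 + 11) = 5605 - 4 = 5601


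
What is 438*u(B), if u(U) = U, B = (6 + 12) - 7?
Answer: 4818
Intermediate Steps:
B = 11 (B = 18 - 7 = 11)
438*u(B) = 438*11 = 4818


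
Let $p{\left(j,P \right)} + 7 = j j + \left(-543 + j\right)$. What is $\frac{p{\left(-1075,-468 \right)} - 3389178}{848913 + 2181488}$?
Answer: $- \frac{203198}{275491} \approx -0.73759$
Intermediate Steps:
$p{\left(j,P \right)} = -550 + j + j^{2}$ ($p{\left(j,P \right)} = -7 + \left(j j + \left(-543 + j\right)\right) = -7 + \left(j^{2} + \left(-543 + j\right)\right) = -7 + \left(-543 + j + j^{2}\right) = -550 + j + j^{2}$)
$\frac{p{\left(-1075,-468 \right)} - 3389178}{848913 + 2181488} = \frac{\left(-550 - 1075 + \left(-1075\right)^{2}\right) - 3389178}{848913 + 2181488} = \frac{\left(-550 - 1075 + 1155625\right) - 3389178}{3030401} = \left(1154000 - 3389178\right) \frac{1}{3030401} = \left(-2235178\right) \frac{1}{3030401} = - \frac{203198}{275491}$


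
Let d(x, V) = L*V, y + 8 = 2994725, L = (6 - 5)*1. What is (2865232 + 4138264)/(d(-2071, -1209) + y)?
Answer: 1750874/748377 ≈ 2.3396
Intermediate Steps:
L = 1 (L = 1*1 = 1)
y = 2994717 (y = -8 + 2994725 = 2994717)
d(x, V) = V (d(x, V) = 1*V = V)
(2865232 + 4138264)/(d(-2071, -1209) + y) = (2865232 + 4138264)/(-1209 + 2994717) = 7003496/2993508 = 7003496*(1/2993508) = 1750874/748377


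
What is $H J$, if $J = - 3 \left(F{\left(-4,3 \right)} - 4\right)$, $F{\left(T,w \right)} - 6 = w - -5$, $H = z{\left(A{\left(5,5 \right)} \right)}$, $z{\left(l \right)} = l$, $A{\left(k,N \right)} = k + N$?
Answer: $-300$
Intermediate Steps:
$A{\left(k,N \right)} = N + k$
$H = 10$ ($H = 5 + 5 = 10$)
$F{\left(T,w \right)} = 11 + w$ ($F{\left(T,w \right)} = 6 + \left(w - -5\right) = 6 + \left(w + 5\right) = 6 + \left(5 + w\right) = 11 + w$)
$J = -30$ ($J = - 3 \left(\left(11 + 3\right) - 4\right) = - 3 \left(14 - 4\right) = \left(-3\right) 10 = -30$)
$H J = 10 \left(-30\right) = -300$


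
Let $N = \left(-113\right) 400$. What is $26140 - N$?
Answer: $71340$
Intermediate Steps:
$N = -45200$
$26140 - N = 26140 - -45200 = 26140 + 45200 = 71340$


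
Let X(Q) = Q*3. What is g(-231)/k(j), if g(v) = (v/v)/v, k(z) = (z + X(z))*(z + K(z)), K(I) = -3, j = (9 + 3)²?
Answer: -1/18760896 ≈ -5.3302e-8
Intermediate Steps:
j = 144 (j = 12² = 144)
X(Q) = 3*Q
k(z) = 4*z*(-3 + z) (k(z) = (z + 3*z)*(z - 3) = (4*z)*(-3 + z) = 4*z*(-3 + z))
g(v) = 1/v
g(-231)/k(j) = 1/((-231)*((4*144*(-3 + 144)))) = -1/(231*(4*144*141)) = -1/231/81216 = -1/231*1/81216 = -1/18760896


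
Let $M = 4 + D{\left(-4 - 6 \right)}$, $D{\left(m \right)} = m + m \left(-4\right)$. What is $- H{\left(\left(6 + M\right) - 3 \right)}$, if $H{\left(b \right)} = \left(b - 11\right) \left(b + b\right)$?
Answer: $-1924$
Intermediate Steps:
$D{\left(m \right)} = - 3 m$ ($D{\left(m \right)} = m - 4 m = - 3 m$)
$M = 34$ ($M = 4 - 3 \left(-4 - 6\right) = 4 - -30 = 4 + 30 = 34$)
$H{\left(b \right)} = 2 b \left(-11 + b\right)$ ($H{\left(b \right)} = \left(-11 + b\right) 2 b = 2 b \left(-11 + b\right)$)
$- H{\left(\left(6 + M\right) - 3 \right)} = - 2 \left(\left(6 + 34\right) - 3\right) \left(-11 + \left(\left(6 + 34\right) - 3\right)\right) = - 2 \left(40 - 3\right) \left(-11 + \left(40 - 3\right)\right) = - 2 \cdot 37 \left(-11 + 37\right) = - 2 \cdot 37 \cdot 26 = \left(-1\right) 1924 = -1924$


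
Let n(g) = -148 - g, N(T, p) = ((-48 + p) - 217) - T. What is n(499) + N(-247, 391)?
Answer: -274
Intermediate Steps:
N(T, p) = -265 + p - T (N(T, p) = (-265 + p) - T = -265 + p - T)
n(499) + N(-247, 391) = (-148 - 1*499) + (-265 + 391 - 1*(-247)) = (-148 - 499) + (-265 + 391 + 247) = -647 + 373 = -274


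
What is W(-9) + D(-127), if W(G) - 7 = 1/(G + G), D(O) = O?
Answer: -2161/18 ≈ -120.06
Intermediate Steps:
W(G) = 7 + 1/(2*G) (W(G) = 7 + 1/(G + G) = 7 + 1/(2*G))
W(-9) + D(-127) = (7 + (½)/(-9)) - 127 = (7 + (½)*(-⅑)) - 127 = (7 - 1/18) - 127 = 125/18 - 127 = -2161/18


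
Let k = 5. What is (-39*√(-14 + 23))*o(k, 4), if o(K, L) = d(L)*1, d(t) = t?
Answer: -468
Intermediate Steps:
o(K, L) = L (o(K, L) = L*1 = L)
(-39*√(-14 + 23))*o(k, 4) = -39*√(-14 + 23)*4 = -39*√9*4 = -39*3*4 = -117*4 = -468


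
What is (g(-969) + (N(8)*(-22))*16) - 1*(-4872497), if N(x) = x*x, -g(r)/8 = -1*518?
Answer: 4854113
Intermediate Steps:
g(r) = 4144 (g(r) = -(-8)*518 = -8*(-518) = 4144)
N(x) = x²
(g(-969) + (N(8)*(-22))*16) - 1*(-4872497) = (4144 + (8²*(-22))*16) - 1*(-4872497) = (4144 + (64*(-22))*16) + 4872497 = (4144 - 1408*16) + 4872497 = (4144 - 22528) + 4872497 = -18384 + 4872497 = 4854113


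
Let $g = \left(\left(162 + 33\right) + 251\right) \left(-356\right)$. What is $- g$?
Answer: $158776$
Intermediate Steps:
$g = -158776$ ($g = \left(195 + 251\right) \left(-356\right) = 446 \left(-356\right) = -158776$)
$- g = \left(-1\right) \left(-158776\right) = 158776$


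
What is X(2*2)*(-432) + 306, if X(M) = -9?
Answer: 4194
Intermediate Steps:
X(2*2)*(-432) + 306 = -9*(-432) + 306 = 3888 + 306 = 4194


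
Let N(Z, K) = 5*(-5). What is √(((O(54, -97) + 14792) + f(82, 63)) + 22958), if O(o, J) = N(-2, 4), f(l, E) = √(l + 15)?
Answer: √(37725 + √97) ≈ 194.25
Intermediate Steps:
f(l, E) = √(15 + l)
N(Z, K) = -25
O(o, J) = -25
√(((O(54, -97) + 14792) + f(82, 63)) + 22958) = √(((-25 + 14792) + √(15 + 82)) + 22958) = √((14767 + √97) + 22958) = √(37725 + √97)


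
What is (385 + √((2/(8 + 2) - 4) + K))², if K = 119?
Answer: 741701/5 + 3696*√5 ≈ 1.5660e+5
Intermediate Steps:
(385 + √((2/(8 + 2) - 4) + K))² = (385 + √((2/(8 + 2) - 4) + 119))² = (385 + √((2/10 - 4) + 119))² = (385 + √(((⅒)*2 - 4) + 119))² = (385 + √((⅕ - 4) + 119))² = (385 + √(-19/5 + 119))² = (385 + √(576/5))² = (385 + 24*√5/5)²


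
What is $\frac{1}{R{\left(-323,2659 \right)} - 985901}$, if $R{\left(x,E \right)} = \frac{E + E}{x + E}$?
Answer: $- \frac{1168}{1151529709} \approx -1.0143 \cdot 10^{-6}$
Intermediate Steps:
$R{\left(x,E \right)} = \frac{2 E}{E + x}$
$\frac{1}{R{\left(-323,2659 \right)} - 985901} = \frac{1}{2 \cdot 2659 \frac{1}{2659 - 323} - 985901} = \frac{1}{2 \cdot 2659 \cdot \frac{1}{2336} - 985901} = \frac{1}{\frac{2659}{1168} - 985901} = \frac{1}{- \frac{1151529709}{1168}} = - \frac{1168}{1151529709}$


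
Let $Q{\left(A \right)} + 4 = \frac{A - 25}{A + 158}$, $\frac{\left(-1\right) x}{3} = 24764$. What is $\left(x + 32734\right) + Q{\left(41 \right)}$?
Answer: $- \frac{8270822}{199} \approx -41562.0$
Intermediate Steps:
$x = -74292$ ($x = \left(-3\right) 24764 = -74292$)
$Q{\left(A \right)} = -4 + \frac{-25 + A}{158 + A}$ ($Q{\left(A \right)} = -4 + \frac{A - 25}{A + 158} = -4 + \frac{-25 + A}{158 + A}$)
$\left(x + 32734\right) + Q{\left(41 \right)} = \left(-74292 + 32734\right) + \frac{3 \left(-219 - 41\right)}{158 + 41} = -41558 + \frac{3 \left(-219 - 41\right)}{199} = -41558 + 3 \cdot \frac{1}{199} \left(-260\right) = -41558 - \frac{780}{199} = - \frac{8270822}{199}$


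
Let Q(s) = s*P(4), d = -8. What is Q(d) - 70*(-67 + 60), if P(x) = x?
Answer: 458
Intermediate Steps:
Q(s) = 4*s (Q(s) = s*4 = 4*s)
Q(d) - 70*(-67 + 60) = 4*(-8) - 70*(-67 + 60) = -32 - 70*(-7) = -32 - 1*(-490) = -32 + 490 = 458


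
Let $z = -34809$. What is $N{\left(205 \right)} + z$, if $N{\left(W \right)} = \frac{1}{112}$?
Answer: $- \frac{3898607}{112} \approx -34809.0$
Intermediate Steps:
$N{\left(W \right)} = \frac{1}{112}$
$N{\left(205 \right)} + z = \frac{1}{112} - 34809 = - \frac{3898607}{112}$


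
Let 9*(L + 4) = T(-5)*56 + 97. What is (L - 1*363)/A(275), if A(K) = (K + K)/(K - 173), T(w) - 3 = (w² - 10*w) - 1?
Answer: 18802/825 ≈ 22.790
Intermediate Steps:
T(w) = 2 + w² - 10*w (T(w) = 3 + ((w² - 10*w) - 1) = 3 + (-1 + w² - 10*w) = 2 + w² - 10*w)
A(K) = 2*K/(-173 + K) (A(K) = (2*K)/(-173 + K) = 2*K/(-173 + K))
L = 4373/9 (L = -4 + ((2 + (-5)² - 10*(-5))*56 + 97)/9 = -4 + ((2 + 25 + 50)*56 + 97)/9 = -4 + (77*56 + 97)/9 = -4 + (4312 + 97)/9 = -4 + (⅑)*4409 = -4 + 4409/9 = 4373/9 ≈ 485.89)
(L - 1*363)/A(275) = (4373/9 - 1*363)/((2*275/(-173 + 275))) = (4373/9 - 363)/((2*275/102)) = 1106/(9*((2*275*(1/102)))) = 1106/(9*(275/51)) = (1106/9)*(51/275) = 18802/825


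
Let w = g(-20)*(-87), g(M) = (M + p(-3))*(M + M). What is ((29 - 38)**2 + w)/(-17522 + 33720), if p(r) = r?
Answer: -79959/16198 ≈ -4.9363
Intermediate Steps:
g(M) = 2*M*(-3 + M) (g(M) = (M - 3)*(M + M) = (-3 + M)*(2*M) = 2*M*(-3 + M))
w = -80040 (w = (2*(-20)*(-3 - 20))*(-87) = (2*(-20)*(-23))*(-87) = 920*(-87) = -80040)
((29 - 38)**2 + w)/(-17522 + 33720) = ((29 - 38)**2 - 80040)/(-17522 + 33720) = ((-9)**2 - 80040)/16198 = (81 - 80040)*(1/16198) = -79959*1/16198 = -79959/16198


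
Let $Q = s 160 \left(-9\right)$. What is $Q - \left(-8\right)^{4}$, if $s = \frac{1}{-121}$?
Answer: $- \frac{494176}{121} \approx -4084.1$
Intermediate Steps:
$s = - \frac{1}{121} \approx -0.0082645$
$Q = \frac{1440}{121}$ ($Q = \left(- \frac{1}{121}\right) 160 \left(-9\right) = \left(- \frac{160}{121}\right) \left(-9\right) = \frac{1440}{121} \approx 11.901$)
$Q - \left(-8\right)^{4} = \frac{1440}{121} - \left(-8\right)^{4} = \frac{1440}{121} - 4096 = - \frac{494176}{121}$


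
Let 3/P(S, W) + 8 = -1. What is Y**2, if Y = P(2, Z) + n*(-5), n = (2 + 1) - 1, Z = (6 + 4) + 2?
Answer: 961/9 ≈ 106.78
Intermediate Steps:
Z = 12 (Z = 10 + 2 = 12)
P(S, W) = -1/3 (P(S, W) = 3/(-8 - 1) = 3/(-9) = 3*(-1/9) = -1/3)
n = 2 (n = 3 - 1 = 2)
Y = -31/3 (Y = -1/3 + 2*(-5) = -1/3 - 10 = -31/3 ≈ -10.333)
Y**2 = (-31/3)**2 = 961/9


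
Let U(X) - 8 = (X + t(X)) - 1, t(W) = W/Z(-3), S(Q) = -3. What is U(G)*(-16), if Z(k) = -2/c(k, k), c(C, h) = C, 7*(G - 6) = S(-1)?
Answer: -2344/7 ≈ -334.86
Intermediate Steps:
G = 39/7 (G = 6 + (⅐)*(-3) = 6 - 3/7 = 39/7 ≈ 5.5714)
Z(k) = -2/k
t(W) = 3*W/2 (t(W) = W/((-2/(-3))) = W/((-2*(-⅓))) = W/(⅔) = W*(3/2) = 3*W/2)
U(X) = 7 + 5*X/2 (U(X) = 8 + ((X + 3*X/2) - 1) = 8 + (5*X/2 - 1) = 8 + (-1 + 5*X/2) = 7 + 5*X/2)
U(G)*(-16) = (7 + (5/2)*(39/7))*(-16) = (7 + 195/14)*(-16) = (293/14)*(-16) = -2344/7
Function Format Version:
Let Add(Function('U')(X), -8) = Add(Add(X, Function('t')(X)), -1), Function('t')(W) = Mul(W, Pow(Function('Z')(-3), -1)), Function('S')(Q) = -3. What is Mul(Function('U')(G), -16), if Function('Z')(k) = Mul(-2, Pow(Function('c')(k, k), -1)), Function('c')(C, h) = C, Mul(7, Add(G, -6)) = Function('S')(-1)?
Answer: Rational(-2344, 7) ≈ -334.86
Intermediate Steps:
G = Rational(39, 7) (G = Add(6, Mul(Rational(1, 7), -3)) = Add(6, Rational(-3, 7)) = Rational(39, 7) ≈ 5.5714)
Function('Z')(k) = Mul(-2, Pow(k, -1))
Function('t')(W) = Mul(Rational(3, 2), W) (Function('t')(W) = Mul(W, Pow(Mul(-2, Pow(-3, -1)), -1)) = Mul(W, Pow(Mul(-2, Rational(-1, 3)), -1)) = Mul(W, Pow(Rational(2, 3), -1)) = Mul(W, Rational(3, 2)) = Mul(Rational(3, 2), W))
Function('U')(X) = Add(7, Mul(Rational(5, 2), X)) (Function('U')(X) = Add(8, Add(Add(X, Mul(Rational(3, 2), X)), -1)) = Add(8, Add(Mul(Rational(5, 2), X), -1)) = Add(8, Add(-1, Mul(Rational(5, 2), X))) = Add(7, Mul(Rational(5, 2), X)))
Mul(Function('U')(G), -16) = Mul(Add(7, Mul(Rational(5, 2), Rational(39, 7))), -16) = Mul(Add(7, Rational(195, 14)), -16) = Mul(Rational(293, 14), -16) = Rational(-2344, 7)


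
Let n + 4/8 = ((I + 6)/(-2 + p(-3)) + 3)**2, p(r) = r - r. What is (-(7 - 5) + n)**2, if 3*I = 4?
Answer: 1369/324 ≈ 4.2253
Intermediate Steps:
I = 4/3 (I = (1/3)*4 = 4/3 ≈ 1.3333)
p(r) = 0
n = -1/18 (n = -1/2 + ((4/3 + 6)/(-2 + 0) + 3)**2 = -1/2 + ((22/3)/(-2) + 3)**2 = -1/2 + ((22/3)*(-1/2) + 3)**2 = -1/2 + (-11/3 + 3)**2 = -1/2 + (-2/3)**2 = -1/2 + 4/9 = -1/18 ≈ -0.055556)
(-(7 - 5) + n)**2 = (-(7 - 5) - 1/18)**2 = (-1*2 - 1/18)**2 = (-2 - 1/18)**2 = (-37/18)**2 = 1369/324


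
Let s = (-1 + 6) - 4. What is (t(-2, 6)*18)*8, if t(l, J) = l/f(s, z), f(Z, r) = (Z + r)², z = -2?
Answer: -288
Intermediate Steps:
s = 1 (s = 5 - 4 = 1)
t(l, J) = l (t(l, J) = l/((1 - 2)²) = l/((-1)²) = l/1 = l*1 = l)
(t(-2, 6)*18)*8 = -2*18*8 = -36*8 = -288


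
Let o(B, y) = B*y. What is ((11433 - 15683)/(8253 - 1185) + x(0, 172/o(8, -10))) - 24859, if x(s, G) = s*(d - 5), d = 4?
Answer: -87853831/3534 ≈ -24860.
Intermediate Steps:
x(s, G) = -s (x(s, G) = s*(4 - 5) = s*(-1) = -s)
((11433 - 15683)/(8253 - 1185) + x(0, 172/o(8, -10))) - 24859 = ((11433 - 15683)/(8253 - 1185) - 1*0) - 24859 = (-4250/7068 + 0) - 24859 = (-4250*1/7068 + 0) - 24859 = (-2125/3534 + 0) - 24859 = -2125/3534 - 24859 = -87853831/3534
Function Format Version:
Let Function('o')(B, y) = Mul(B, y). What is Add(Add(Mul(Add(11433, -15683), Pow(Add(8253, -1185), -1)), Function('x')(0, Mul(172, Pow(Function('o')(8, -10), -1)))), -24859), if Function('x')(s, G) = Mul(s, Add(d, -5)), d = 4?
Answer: Rational(-87853831, 3534) ≈ -24860.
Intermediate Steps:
Function('x')(s, G) = Mul(-1, s) (Function('x')(s, G) = Mul(s, Add(4, -5)) = Mul(s, -1) = Mul(-1, s))
Add(Add(Mul(Add(11433, -15683), Pow(Add(8253, -1185), -1)), Function('x')(0, Mul(172, Pow(Function('o')(8, -10), -1)))), -24859) = Add(Add(Mul(Add(11433, -15683), Pow(Add(8253, -1185), -1)), Mul(-1, 0)), -24859) = Add(Add(Mul(-4250, Pow(7068, -1)), 0), -24859) = Add(Add(Mul(-4250, Rational(1, 7068)), 0), -24859) = Add(Add(Rational(-2125, 3534), 0), -24859) = Add(Rational(-2125, 3534), -24859) = Rational(-87853831, 3534)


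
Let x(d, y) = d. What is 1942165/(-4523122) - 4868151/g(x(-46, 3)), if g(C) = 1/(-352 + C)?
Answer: 515509286544223/266066 ≈ 1.9375e+9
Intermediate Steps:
1942165/(-4523122) - 4868151/g(x(-46, 3)) = 1942165/(-4523122) - 4868151/(1/(-352 - 46)) = 1942165*(-1/4523122) - 4868151/(1/(-398)) = -114245/266066 - 4868151/(-1/398) = -114245/266066 - 4868151*(-398) = -114245/266066 + 1937524098 = 515509286544223/266066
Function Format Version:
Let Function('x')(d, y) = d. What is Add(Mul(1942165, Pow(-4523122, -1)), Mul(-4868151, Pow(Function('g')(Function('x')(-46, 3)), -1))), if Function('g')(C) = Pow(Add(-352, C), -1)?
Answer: Rational(515509286544223, 266066) ≈ 1.9375e+9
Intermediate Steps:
Add(Mul(1942165, Pow(-4523122, -1)), Mul(-4868151, Pow(Function('g')(Function('x')(-46, 3)), -1))) = Add(Mul(1942165, Pow(-4523122, -1)), Mul(-4868151, Pow(Pow(Add(-352, -46), -1), -1))) = Add(Mul(1942165, Rational(-1, 4523122)), Mul(-4868151, Pow(Pow(-398, -1), -1))) = Add(Rational(-114245, 266066), Mul(-4868151, Pow(Rational(-1, 398), -1))) = Add(Rational(-114245, 266066), Mul(-4868151, -398)) = Add(Rational(-114245, 266066), 1937524098) = Rational(515509286544223, 266066)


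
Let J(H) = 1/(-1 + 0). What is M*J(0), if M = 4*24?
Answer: -96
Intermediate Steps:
M = 96
J(H) = -1 (J(H) = 1/(-1) = -1)
M*J(0) = 96*(-1) = -96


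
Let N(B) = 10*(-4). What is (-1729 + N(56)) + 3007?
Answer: 1238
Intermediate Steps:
N(B) = -40
(-1729 + N(56)) + 3007 = (-1729 - 40) + 3007 = -1769 + 3007 = 1238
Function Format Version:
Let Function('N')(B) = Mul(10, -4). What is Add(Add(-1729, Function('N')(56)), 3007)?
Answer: 1238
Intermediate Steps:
Function('N')(B) = -40
Add(Add(-1729, Function('N')(56)), 3007) = Add(Add(-1729, -40), 3007) = Add(-1769, 3007) = 1238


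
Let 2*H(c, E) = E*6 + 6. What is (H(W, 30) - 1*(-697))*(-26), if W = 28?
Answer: -20540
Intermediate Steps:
H(c, E) = 3 + 3*E (H(c, E) = (E*6 + 6)/2 = (6*E + 6)/2 = (6 + 6*E)/2 = 3 + 3*E)
(H(W, 30) - 1*(-697))*(-26) = ((3 + 3*30) - 1*(-697))*(-26) = ((3 + 90) + 697)*(-26) = (93 + 697)*(-26) = 790*(-26) = -20540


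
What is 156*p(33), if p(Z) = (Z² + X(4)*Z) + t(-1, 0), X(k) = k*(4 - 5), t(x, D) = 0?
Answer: 149292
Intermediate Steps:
X(k) = -k (X(k) = k*(-1) = -k)
p(Z) = Z² - 4*Z (p(Z) = (Z² + (-1*4)*Z) + 0 = (Z² - 4*Z) + 0 = Z² - 4*Z)
156*p(33) = 156*(33*(-4 + 33)) = 156*(33*29) = 156*957 = 149292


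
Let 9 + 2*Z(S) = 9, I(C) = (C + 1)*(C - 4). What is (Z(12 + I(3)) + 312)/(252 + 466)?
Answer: 156/359 ≈ 0.43454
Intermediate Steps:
I(C) = (1 + C)*(-4 + C)
Z(S) = 0 (Z(S) = -9/2 + (½)*9 = -9/2 + 9/2 = 0)
(Z(12 + I(3)) + 312)/(252 + 466) = (0 + 312)/(252 + 466) = 312/718 = 312*(1/718) = 156/359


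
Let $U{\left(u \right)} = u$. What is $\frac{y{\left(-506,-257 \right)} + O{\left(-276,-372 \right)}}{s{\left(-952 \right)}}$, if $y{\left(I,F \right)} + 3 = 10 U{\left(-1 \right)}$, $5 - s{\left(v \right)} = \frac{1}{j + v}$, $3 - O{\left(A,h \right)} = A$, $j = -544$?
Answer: $\frac{397936}{7481} \approx 53.193$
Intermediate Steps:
$O{\left(A,h \right)} = 3 - A$
$s{\left(v \right)} = 5 - \frac{1}{-544 + v}$
$y{\left(I,F \right)} = -13$ ($y{\left(I,F \right)} = -3 + 10 \left(-1\right) = -3 - 10 = -13$)
$\frac{y{\left(-506,-257 \right)} + O{\left(-276,-372 \right)}}{s{\left(-952 \right)}} = \frac{-13 + \left(3 - -276\right)}{\frac{1}{-544 - 952} \left(-2721 + 5 \left(-952\right)\right)} = \frac{-13 + \left(3 + 276\right)}{\frac{1}{-1496} \left(-2721 - 4760\right)} = \frac{-13 + 279}{\left(- \frac{1}{1496}\right) \left(-7481\right)} = \frac{266}{\frac{7481}{1496}} = 266 \cdot \frac{1496}{7481} = \frac{397936}{7481}$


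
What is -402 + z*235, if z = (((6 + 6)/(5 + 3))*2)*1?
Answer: 303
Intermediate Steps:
z = 3 (z = ((12/8)*2)*1 = ((12*(⅛))*2)*1 = ((3/2)*2)*1 = 3*1 = 3)
-402 + z*235 = -402 + 3*235 = -402 + 705 = 303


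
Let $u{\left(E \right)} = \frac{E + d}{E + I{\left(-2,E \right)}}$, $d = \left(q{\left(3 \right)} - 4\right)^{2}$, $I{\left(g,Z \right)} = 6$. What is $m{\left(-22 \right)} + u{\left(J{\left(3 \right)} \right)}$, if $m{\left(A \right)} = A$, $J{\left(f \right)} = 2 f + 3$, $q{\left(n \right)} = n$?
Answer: $- \frac{64}{3} \approx -21.333$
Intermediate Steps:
$J{\left(f \right)} = 3 + 2 f$
$d = 1$ ($d = \left(3 - 4\right)^{2} = \left(-1\right)^{2} = 1$)
$u{\left(E \right)} = \frac{1 + E}{6 + E}$ ($u{\left(E \right)} = \frac{E + 1}{E + 6} = \frac{1 + E}{6 + E}$)
$m{\left(-22 \right)} + u{\left(J{\left(3 \right)} \right)} = -22 + \frac{1 + \left(3 + 2 \cdot 3\right)}{6 + \left(3 + 2 \cdot 3\right)} = -22 + \frac{1 + \left(3 + 6\right)}{6 + \left(3 + 6\right)} = -22 + \frac{1 + 9}{6 + 9} = -22 + \frac{1}{15} \cdot 10 = -22 + \frac{2}{3} = - \frac{64}{3}$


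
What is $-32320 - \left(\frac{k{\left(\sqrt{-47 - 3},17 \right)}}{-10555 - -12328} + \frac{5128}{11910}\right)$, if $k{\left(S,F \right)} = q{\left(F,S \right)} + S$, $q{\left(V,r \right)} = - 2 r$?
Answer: $- \frac{192468164}{5955} + \frac{5 i \sqrt{2}}{1773} \approx -32320.0 + 0.0039882 i$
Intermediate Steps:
$k{\left(S,F \right)} = - S$ ($k{\left(S,F \right)} = - 2 S + S = - S$)
$-32320 - \left(\frac{k{\left(\sqrt{-47 - 3},17 \right)}}{-10555 - -12328} + \frac{5128}{11910}\right) = -32320 - \left(\frac{\left(-1\right) \sqrt{-47 - 3}}{-10555 - -12328} + \frac{5128}{11910}\right) = -32320 - \left(\frac{\left(-1\right) \sqrt{-50}}{-10555 + 12328} + 5128 \cdot \frac{1}{11910}\right) = -32320 - \left(\frac{\left(-1\right) 5 i \sqrt{2}}{1773} + \frac{2564}{5955}\right) = -32320 - \left(- 5 i \sqrt{2} \cdot \frac{1}{1773} + \frac{2564}{5955}\right) = -32320 - \left(- \frac{5 i \sqrt{2}}{1773} + \frac{2564}{5955}\right) = -32320 - \left(\frac{2564}{5955} - \frac{5 i \sqrt{2}}{1773}\right) = - \frac{192468164}{5955} + \frac{5 i \sqrt{2}}{1773}$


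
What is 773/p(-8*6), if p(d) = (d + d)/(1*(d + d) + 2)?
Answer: 36331/48 ≈ 756.90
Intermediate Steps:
p(d) = 2*d/(2 + 2*d) (p(d) = (2*d)/(1*(2*d) + 2) = (2*d)/(2*d + 2) = (2*d)/(2 + 2*d) = 2*d/(2 + 2*d))
773/p(-8*6) = 773/(((-8*6)/(1 - 8*6))) = 773/((-48/(1 - 48))) = 773/((-48/(-47))) = 773/((-48*(-1/47))) = 773/(48/47) = 773*(47/48) = 36331/48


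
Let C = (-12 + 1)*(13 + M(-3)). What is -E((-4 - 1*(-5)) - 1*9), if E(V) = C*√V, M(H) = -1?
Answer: 264*I*√2 ≈ 373.35*I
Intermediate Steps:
C = -132 (C = (-12 + 1)*(13 - 1) = -11*12 = -132)
E(V) = -132*√V
-E((-4 - 1*(-5)) - 1*9) = -(-132)*√((-4 - 1*(-5)) - 1*9) = -(-132)*√((-4 + 5) - 9) = -(-132)*√(1 - 9) = -(-132)*√(-8) = -(-132)*2*I*√2 = -(-264)*I*√2 = 264*I*√2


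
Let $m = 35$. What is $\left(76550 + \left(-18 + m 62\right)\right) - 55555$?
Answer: $23147$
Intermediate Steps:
$\left(76550 + \left(-18 + m 62\right)\right) - 55555 = \left(76550 + \left(-18 + 35 \cdot 62\right)\right) - 55555 = \left(76550 + \left(-18 + 2170\right)\right) - 55555 = \left(76550 + 2152\right) - 55555 = 78702 - 55555 = 23147$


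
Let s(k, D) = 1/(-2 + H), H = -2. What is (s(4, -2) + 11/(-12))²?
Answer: 49/36 ≈ 1.3611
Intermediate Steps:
s(k, D) = -¼ (s(k, D) = 1/(-2 - 2) = 1/(-4) = -¼)
(s(4, -2) + 11/(-12))² = (-¼ + 11/(-12))² = (-¼ + 11*(-1/12))² = (-¼ - 11/12)² = (-7/6)² = 49/36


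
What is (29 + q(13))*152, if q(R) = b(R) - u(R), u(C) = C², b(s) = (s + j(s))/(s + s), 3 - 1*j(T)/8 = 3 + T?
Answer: -21812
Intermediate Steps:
j(T) = -8*T (j(T) = 24 - 8*(3 + T) = 24 + (-24 - 8*T) = -8*T)
b(s) = -7/2 (b(s) = (s - 8*s)/(s + s) = (-7*s)/((2*s)) = (-7*s)*(1/(2*s)) = -7/2)
q(R) = -7/2 - R²
(29 + q(13))*152 = (29 + (-7/2 - 1*13²))*152 = (29 + (-7/2 - 1*169))*152 = (29 + (-7/2 - 169))*152 = (29 - 345/2)*152 = -287/2*152 = -21812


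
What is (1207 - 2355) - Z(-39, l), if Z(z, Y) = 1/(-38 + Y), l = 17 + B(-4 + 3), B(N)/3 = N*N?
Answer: -20663/18 ≈ -1147.9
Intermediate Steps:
B(N) = 3*N**2 (B(N) = 3*(N*N) = 3*N**2)
l = 20 (l = 17 + 3*(-4 + 3)**2 = 17 + 3*(-1)**2 = 17 + 3*1 = 17 + 3 = 20)
(1207 - 2355) - Z(-39, l) = (1207 - 2355) - 1/(-38 + 20) = -1148 - 1/(-18) = -1148 - 1*(-1/18) = -1148 + 1/18 = -20663/18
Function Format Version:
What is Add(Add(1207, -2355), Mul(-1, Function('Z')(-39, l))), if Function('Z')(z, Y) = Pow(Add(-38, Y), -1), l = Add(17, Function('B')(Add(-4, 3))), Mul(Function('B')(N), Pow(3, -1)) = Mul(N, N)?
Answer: Rational(-20663, 18) ≈ -1147.9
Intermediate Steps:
Function('B')(N) = Mul(3, Pow(N, 2)) (Function('B')(N) = Mul(3, Mul(N, N)) = Mul(3, Pow(N, 2)))
l = 20 (l = Add(17, Mul(3, Pow(Add(-4, 3), 2))) = Add(17, Mul(3, Pow(-1, 2))) = Add(17, Mul(3, 1)) = Add(17, 3) = 20)
Add(Add(1207, -2355), Mul(-1, Function('Z')(-39, l))) = Add(Add(1207, -2355), Mul(-1, Pow(Add(-38, 20), -1))) = Add(-1148, Mul(-1, Pow(-18, -1))) = Add(-1148, Mul(-1, Rational(-1, 18))) = Add(-1148, Rational(1, 18)) = Rational(-20663, 18)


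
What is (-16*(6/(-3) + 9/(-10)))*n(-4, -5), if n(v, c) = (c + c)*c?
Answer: 2320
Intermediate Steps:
n(v, c) = 2*c² (n(v, c) = (2*c)*c = 2*c²)
(-16*(6/(-3) + 9/(-10)))*n(-4, -5) = (-16*(6/(-3) + 9/(-10)))*(2*(-5)²) = (-16*(6*(-⅓) + 9*(-⅒)))*(2*25) = -16*(-2 - 9/10)*50 = -16*(-29/10)*50 = (232/5)*50 = 2320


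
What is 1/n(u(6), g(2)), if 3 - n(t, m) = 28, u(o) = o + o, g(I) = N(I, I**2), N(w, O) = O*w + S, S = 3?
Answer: -1/25 ≈ -0.040000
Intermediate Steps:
N(w, O) = 3 + O*w (N(w, O) = O*w + 3 = 3 + O*w)
g(I) = 3 + I**3 (g(I) = 3 + I**2*I = 3 + I**3)
u(o) = 2*o
n(t, m) = -25 (n(t, m) = 3 - 1*28 = 3 - 28 = -25)
1/n(u(6), g(2)) = 1/(-25) = -1/25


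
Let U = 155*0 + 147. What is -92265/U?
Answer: -30755/49 ≈ -627.65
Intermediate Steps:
U = 147 (U = 0 + 147 = 147)
-92265/U = -92265/147 = -92265*1/147 = -30755/49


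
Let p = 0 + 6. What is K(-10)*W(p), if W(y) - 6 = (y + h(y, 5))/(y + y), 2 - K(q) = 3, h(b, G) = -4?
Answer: -37/6 ≈ -6.1667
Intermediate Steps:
K(q) = -1 (K(q) = 2 - 1*3 = 2 - 3 = -1)
p = 6
W(y) = 6 + (-4 + y)/(2*y) (W(y) = 6 + (y - 4)/(y + y) = 6 + (-4 + y)/((2*y)) = 6 + (-4 + y)*(1/(2*y)) = 6 + (-4 + y)/(2*y))
K(-10)*W(p) = -(13/2 - 2/6) = -(13/2 - 2*⅙) = -(13/2 - ⅓) = -1*37/6 = -37/6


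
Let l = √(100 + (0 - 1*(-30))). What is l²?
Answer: 130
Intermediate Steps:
l = √130 (l = √(100 + (0 + 30)) = √(100 + 30) = √130 ≈ 11.402)
l² = (√130)² = 130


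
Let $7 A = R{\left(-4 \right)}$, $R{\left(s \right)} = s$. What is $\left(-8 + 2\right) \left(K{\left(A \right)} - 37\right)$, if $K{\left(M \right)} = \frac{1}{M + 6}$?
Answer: $\frac{4197}{19} \approx 220.89$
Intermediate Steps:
$A = - \frac{4}{7}$ ($A = \frac{1}{7} \left(-4\right) = - \frac{4}{7} \approx -0.57143$)
$K{\left(M \right)} = \frac{1}{6 + M}$
$\left(-8 + 2\right) \left(K{\left(A \right)} - 37\right) = \left(-8 + 2\right) \left(\frac{1}{6 - \frac{4}{7}} - 37\right) = - 6 \left(\frac{1}{\frac{38}{7}} - 37\right) = - 6 \left(\frac{7}{38} - 37\right) = \left(-6\right) \left(- \frac{1399}{38}\right) = \frac{4197}{19}$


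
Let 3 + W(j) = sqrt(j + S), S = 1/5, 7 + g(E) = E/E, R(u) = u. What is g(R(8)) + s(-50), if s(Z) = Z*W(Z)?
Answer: 144 - 10*I*sqrt(1245) ≈ 144.0 - 352.85*I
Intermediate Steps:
g(E) = -6 (g(E) = -7 + E/E = -7 + 1 = -6)
S = 1/5 (S = 1*(1/5) = 1/5 ≈ 0.20000)
W(j) = -3 + sqrt(1/5 + j) (W(j) = -3 + sqrt(j + 1/5) = -3 + sqrt(1/5 + j))
s(Z) = Z*(-3 + sqrt(5 + 25*Z)/5)
g(R(8)) + s(-50) = -6 + (1/5)*(-50)*(-15 + sqrt(5 + 25*(-50))) = -6 + (1/5)*(-50)*(-15 + sqrt(5 - 1250)) = -6 + (1/5)*(-50)*(-15 + sqrt(-1245)) = -6 + (1/5)*(-50)*(-15 + I*sqrt(1245)) = -6 + (150 - 10*I*sqrt(1245)) = 144 - 10*I*sqrt(1245)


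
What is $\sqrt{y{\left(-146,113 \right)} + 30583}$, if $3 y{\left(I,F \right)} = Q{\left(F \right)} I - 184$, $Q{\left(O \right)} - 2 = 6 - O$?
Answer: $\frac{\sqrt{320685}}{3} \approx 188.76$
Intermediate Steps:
$Q{\left(O \right)} = 8 - O$ ($Q{\left(O \right)} = 2 - \left(-6 + O\right) = 8 - O$)
$y{\left(I,F \right)} = - \frac{184}{3} + \frac{I \left(8 - F\right)}{3}$ ($y{\left(I,F \right)} = \frac{\left(8 - F\right) I - 184}{3} = \frac{I \left(8 - F\right) - 184}{3} = \frac{-184 + I \left(8 - F\right)}{3} = - \frac{184}{3} + \frac{I \left(8 - F\right)}{3}$)
$\sqrt{y{\left(-146,113 \right)} + 30583} = \sqrt{\left(- \frac{184}{3} - - \frac{146 \left(-8 + 113\right)}{3}\right) + 30583} = \sqrt{\left(- \frac{184}{3} - \left(- \frac{146}{3}\right) 105\right) + 30583} = \sqrt{\left(- \frac{184}{3} + 5110\right) + 30583} = \sqrt{\frac{15146}{3} + 30583} = \sqrt{\frac{106895}{3}} = \frac{\sqrt{320685}}{3}$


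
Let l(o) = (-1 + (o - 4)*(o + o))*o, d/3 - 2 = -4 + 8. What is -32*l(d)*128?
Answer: -37085184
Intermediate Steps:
d = 18 (d = 6 + 3*(-4 + 8) = 6 + 3*4 = 6 + 12 = 18)
l(o) = o*(-1 + 2*o*(-4 + o)) (l(o) = (-1 + (-4 + o)*(2*o))*o = (-1 + 2*o*(-4 + o))*o = o*(-1 + 2*o*(-4 + o)))
-32*l(d)*128 = -576*(-1 - 8*18 + 2*18**2)*128 = -576*(-1 - 144 + 2*324)*128 = -576*(-1 - 144 + 648)*128 = -576*503*128 = -32*9054*128 = -289728*128 = -37085184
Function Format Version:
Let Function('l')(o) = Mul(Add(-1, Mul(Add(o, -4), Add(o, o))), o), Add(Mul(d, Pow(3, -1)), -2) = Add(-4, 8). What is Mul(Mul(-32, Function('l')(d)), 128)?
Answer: -37085184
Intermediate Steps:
d = 18 (d = Add(6, Mul(3, Add(-4, 8))) = Add(6, Mul(3, 4)) = Add(6, 12) = 18)
Function('l')(o) = Mul(o, Add(-1, Mul(2, o, Add(-4, o)))) (Function('l')(o) = Mul(Add(-1, Mul(Add(-4, o), Mul(2, o))), o) = Mul(Add(-1, Mul(2, o, Add(-4, o))), o) = Mul(o, Add(-1, Mul(2, o, Add(-4, o)))))
Mul(Mul(-32, Function('l')(d)), 128) = Mul(Mul(-32, Mul(18, Add(-1, Mul(-8, 18), Mul(2, Pow(18, 2))))), 128) = Mul(Mul(-32, Mul(18, Add(-1, -144, Mul(2, 324)))), 128) = Mul(Mul(-32, Mul(18, Add(-1, -144, 648))), 128) = Mul(Mul(-32, Mul(18, 503)), 128) = Mul(Mul(-32, 9054), 128) = Mul(-289728, 128) = -37085184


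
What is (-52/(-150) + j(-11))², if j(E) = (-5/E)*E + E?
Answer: 1378276/5625 ≈ 245.03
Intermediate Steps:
j(E) = -5 + E
(-52/(-150) + j(-11))² = (-52/(-150) + (-5 - 11))² = (-52*(-1/150) - 16)² = (26/75 - 16)² = (-1174/75)² = 1378276/5625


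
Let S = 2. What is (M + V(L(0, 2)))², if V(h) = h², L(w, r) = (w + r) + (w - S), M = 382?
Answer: 145924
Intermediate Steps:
L(w, r) = -2 + r + 2*w (L(w, r) = (w + r) + (w - 1*2) = (r + w) + (w - 2) = (r + w) + (-2 + w) = -2 + r + 2*w)
(M + V(L(0, 2)))² = (382 + (-2 + 2 + 2*0)²)² = (382 + (-2 + 2 + 0)²)² = (382 + 0²)² = (382 + 0)² = 382² = 145924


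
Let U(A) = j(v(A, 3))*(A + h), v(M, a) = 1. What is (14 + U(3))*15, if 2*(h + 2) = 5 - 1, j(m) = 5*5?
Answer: 1335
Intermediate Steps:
j(m) = 25
h = 0 (h = -2 + (5 - 1)/2 = -2 + (½)*4 = -2 + 2 = 0)
U(A) = 25*A (U(A) = 25*(A + 0) = 25*A)
(14 + U(3))*15 = (14 + 25*3)*15 = (14 + 75)*15 = 89*15 = 1335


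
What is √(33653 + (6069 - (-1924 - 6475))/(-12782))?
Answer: √1374506547799/6391 ≈ 183.44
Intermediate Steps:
√(33653 + (6069 - (-1924 - 6475))/(-12782)) = √(33653 + (6069 - 1*(-8399))*(-1/12782)) = √(33653 + (6069 + 8399)*(-1/12782)) = √(33653 + 14468*(-1/12782)) = √(33653 - 7234/6391) = √(215069089/6391) = √1374506547799/6391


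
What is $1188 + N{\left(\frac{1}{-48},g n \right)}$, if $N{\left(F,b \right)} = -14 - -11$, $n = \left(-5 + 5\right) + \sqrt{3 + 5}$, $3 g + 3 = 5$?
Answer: $1185$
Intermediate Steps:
$g = \frac{2}{3}$ ($g = -1 + \frac{1}{3} \cdot 5 = -1 + \frac{5}{3} = \frac{2}{3} \approx 0.66667$)
$n = 2 \sqrt{2}$ ($n = 0 + \sqrt{8} = 0 + 2 \sqrt{2} = 2 \sqrt{2} \approx 2.8284$)
$N{\left(F,b \right)} = -3$ ($N{\left(F,b \right)} = -14 + 11 = -3$)
$1188 + N{\left(\frac{1}{-48},g n \right)} = 1188 - 3 = 1185$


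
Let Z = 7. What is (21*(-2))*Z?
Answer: -294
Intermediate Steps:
(21*(-2))*Z = (21*(-2))*7 = -42*7 = -294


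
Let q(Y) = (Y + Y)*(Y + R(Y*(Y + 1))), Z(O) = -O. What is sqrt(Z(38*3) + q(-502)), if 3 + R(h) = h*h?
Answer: I*sqrt(63506268521110) ≈ 7.9691e+6*I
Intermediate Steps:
R(h) = -3 + h**2 (R(h) = -3 + h*h = -3 + h**2)
q(Y) = 2*Y*(-3 + Y + Y**2*(1 + Y)**2) (q(Y) = (Y + Y)*(Y + (-3 + (Y*(Y + 1))**2)) = (2*Y)*(Y + (-3 + (Y*(1 + Y))**2)) = (2*Y)*(Y + (-3 + Y**2*(1 + Y)**2)) = (2*Y)*(-3 + Y + Y**2*(1 + Y)**2) = 2*Y*(-3 + Y + Y**2*(1 + Y)**2))
sqrt(Z(38*3) + q(-502)) = sqrt(-38*3 + 2*(-502)*(-3 - 502 + (-502)**2*(1 - 502)**2)) = sqrt(-1*114 + 2*(-502)*(-3 - 502 + 252004*(-501)**2)) = sqrt(-114 + 2*(-502)*(-3 - 502 + 252004*251001)) = sqrt(-114 + 2*(-502)*(-3 - 502 + 63253256004)) = sqrt(-114 + 2*(-502)*63253255499) = sqrt(-114 - 63506268520996) = sqrt(-63506268521110) = I*sqrt(63506268521110)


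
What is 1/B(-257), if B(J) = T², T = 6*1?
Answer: 1/36 ≈ 0.027778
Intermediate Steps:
T = 6
B(J) = 36 (B(J) = 6² = 36)
1/B(-257) = 1/36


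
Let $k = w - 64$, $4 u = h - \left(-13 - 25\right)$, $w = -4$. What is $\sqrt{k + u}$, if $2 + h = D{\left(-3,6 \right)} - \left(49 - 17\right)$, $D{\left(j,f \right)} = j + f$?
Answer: $\frac{i \sqrt{265}}{2} \approx 8.1394 i$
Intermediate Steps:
$D{\left(j,f \right)} = f + j$
$h = -31$ ($h = -2 + \left(\left(6 - 3\right) - \left(49 - 17\right)\right) = -2 + \left(3 - \left(49 - 17\right)\right) = -2 + \left(3 - 32\right) = -2 - 29 = -31$)
$u = \frac{7}{4}$ ($u = \frac{-31 - \left(-13 - 25\right)}{4} = \frac{-31 - -38}{4} = \frac{-31 + 38}{4} = \frac{1}{4} \cdot 7 = \frac{7}{4} \approx 1.75$)
$k = -68$ ($k = -4 - 64 = -68$)
$\sqrt{k + u} = \sqrt{-68 + \frac{7}{4}} = \sqrt{- \frac{265}{4}} = \frac{i \sqrt{265}}{2}$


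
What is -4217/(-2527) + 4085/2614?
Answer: 21346033/6605578 ≈ 3.2315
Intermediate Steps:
-4217/(-2527) + 4085/2614 = -4217*(-1/2527) + 4085*(1/2614) = 4217/2527 + 4085/2614 = 21346033/6605578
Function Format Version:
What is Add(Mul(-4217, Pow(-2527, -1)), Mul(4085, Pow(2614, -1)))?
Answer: Rational(21346033, 6605578) ≈ 3.2315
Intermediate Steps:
Add(Mul(-4217, Pow(-2527, -1)), Mul(4085, Pow(2614, -1))) = Add(Mul(-4217, Rational(-1, 2527)), Mul(4085, Rational(1, 2614))) = Add(Rational(4217, 2527), Rational(4085, 2614)) = Rational(21346033, 6605578)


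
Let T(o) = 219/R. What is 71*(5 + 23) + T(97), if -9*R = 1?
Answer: 17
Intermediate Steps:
R = -1/9 (R = -1/9*1 = -1/9 ≈ -0.11111)
T(o) = -1971 (T(o) = 219/(-1/9) = 219*(-9) = -1971)
71*(5 + 23) + T(97) = 71*(5 + 23) - 1971 = 71*28 - 1971 = 1988 - 1971 = 17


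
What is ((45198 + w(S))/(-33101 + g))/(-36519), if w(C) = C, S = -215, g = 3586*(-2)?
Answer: 44983/1470729687 ≈ 3.0586e-5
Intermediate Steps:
g = -7172
((45198 + w(S))/(-33101 + g))/(-36519) = ((45198 - 215)/(-33101 - 7172))/(-36519) = (44983/(-40273))*(-1/36519) = (44983*(-1/40273))*(-1/36519) = -44983/40273*(-1/36519) = 44983/1470729687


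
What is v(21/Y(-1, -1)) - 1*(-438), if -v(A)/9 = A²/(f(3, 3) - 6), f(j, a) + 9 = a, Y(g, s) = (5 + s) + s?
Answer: 1899/4 ≈ 474.75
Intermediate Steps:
Y(g, s) = 5 + 2*s
f(j, a) = -9 + a
v(A) = 3*A²/4 (v(A) = -9*A²/((-9 + 3) - 6) = -9*A²/(-6 - 6) = -9*A²/(-12) = -(-3)*A²/4 = 3*A²/4)
v(21/Y(-1, -1)) - 1*(-438) = 3*(21/(5 + 2*(-1)))²/4 - 1*(-438) = 3*(21/(5 - 2))²/4 + 438 = 3*(21/3)²/4 + 438 = 3*(21*(⅓))²/4 + 438 = (¾)*7² + 438 = (¾)*49 + 438 = 147/4 + 438 = 1899/4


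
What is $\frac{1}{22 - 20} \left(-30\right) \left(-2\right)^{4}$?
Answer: $-240$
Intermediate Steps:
$\frac{1}{22 - 20} \left(-30\right) \left(-2\right)^{4} = \frac{1}{2} \left(-30\right) 16 = \left(-15\right) 16 = -240$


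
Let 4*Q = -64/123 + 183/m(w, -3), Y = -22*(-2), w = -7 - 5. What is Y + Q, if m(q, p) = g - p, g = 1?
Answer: 108845/1968 ≈ 55.307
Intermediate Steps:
w = -12
Y = 44
m(q, p) = 1 - p
Q = 22253/1968 (Q = (-64/123 + 183/(1 - 1*(-3)))/4 = (-64*1/123 + 183/(1 + 3))/4 = (-64/123 + 183/4)/4 = (¼)*(22253/492) = 22253/1968 ≈ 11.307)
Y + Q = 44 + 22253/1968 = 108845/1968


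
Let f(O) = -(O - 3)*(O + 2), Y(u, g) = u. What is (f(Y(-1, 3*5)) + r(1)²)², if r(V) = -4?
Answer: 400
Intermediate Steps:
f(O) = -(-3 + O)*(2 + O)
(f(Y(-1, 3*5)) + r(1)²)² = ((6 - 1 - 1*(-1)²) + (-4)²)² = ((6 - 1 - 1*1) + 16)² = ((6 - 1 - 1) + 16)² = (4 + 16)² = 20² = 400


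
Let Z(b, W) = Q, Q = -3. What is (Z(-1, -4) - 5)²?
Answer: 64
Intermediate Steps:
Z(b, W) = -3
(Z(-1, -4) - 5)² = (-3 - 5)² = (-8)² = 64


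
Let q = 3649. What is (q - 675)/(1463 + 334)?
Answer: 2974/1797 ≈ 1.6550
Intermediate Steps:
(q - 675)/(1463 + 334) = (3649 - 675)/(1463 + 334) = 2974/1797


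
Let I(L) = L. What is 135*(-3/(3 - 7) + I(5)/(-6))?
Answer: -45/4 ≈ -11.250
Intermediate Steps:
135*(-3/(3 - 7) + I(5)/(-6)) = 135*(-3/(3 - 7) + 5/(-6)) = 135*(-3/(-4) + 5*(-⅙)) = 135*(-3*(-¼) - ⅚) = 135*(¾ - ⅚) = 135*(-1/12) = -45/4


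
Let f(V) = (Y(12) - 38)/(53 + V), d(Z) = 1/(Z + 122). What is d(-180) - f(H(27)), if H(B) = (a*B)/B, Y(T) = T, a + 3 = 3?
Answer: 1455/3074 ≈ 0.47332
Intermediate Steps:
a = 0 (a = -3 + 3 = 0)
d(Z) = 1/(122 + Z)
H(B) = 0 (H(B) = (0*B)/B = 0/B = 0)
f(V) = -26/(53 + V) (f(V) = (12 - 38)/(53 + V) = -26/(53 + V))
d(-180) - f(H(27)) = 1/(122 - 180) - (-26)/(53 + 0) = 1/(-58) - (-26)/53 = -1/58 - (-26)/53 = -1/58 - 1*(-26/53) = -1/58 + 26/53 = 1455/3074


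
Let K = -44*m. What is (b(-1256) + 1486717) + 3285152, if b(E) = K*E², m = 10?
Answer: -689343971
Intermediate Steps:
K = -440 (K = -44*10 = -440)
b(E) = -440*E²
(b(-1256) + 1486717) + 3285152 = (-440*(-1256)² + 1486717) + 3285152 = (-440*1577536 + 1486717) + 3285152 = (-694115840 + 1486717) + 3285152 = -692629123 + 3285152 = -689343971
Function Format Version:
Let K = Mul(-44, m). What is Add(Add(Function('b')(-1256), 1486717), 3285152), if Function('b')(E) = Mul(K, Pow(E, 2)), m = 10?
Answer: -689343971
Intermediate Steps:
K = -440 (K = Mul(-44, 10) = -440)
Function('b')(E) = Mul(-440, Pow(E, 2))
Add(Add(Function('b')(-1256), 1486717), 3285152) = Add(Add(Mul(-440, Pow(-1256, 2)), 1486717), 3285152) = Add(Add(Mul(-440, 1577536), 1486717), 3285152) = Add(Add(-694115840, 1486717), 3285152) = Add(-692629123, 3285152) = -689343971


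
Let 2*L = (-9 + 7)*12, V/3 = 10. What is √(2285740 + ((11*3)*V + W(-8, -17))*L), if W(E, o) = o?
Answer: 1508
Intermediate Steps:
V = 30 (V = 3*10 = 30)
L = -12 (L = ((-9 + 7)*12)/2 = (-2*12)/2 = (½)*(-24) = -12)
√(2285740 + ((11*3)*V + W(-8, -17))*L) = √(2285740 + ((11*3)*30 - 17)*(-12)) = √(2285740 + (33*30 - 17)*(-12)) = √(2285740 + (990 - 17)*(-12)) = √(2285740 + 973*(-12)) = √(2285740 - 11676) = √2274064 = 1508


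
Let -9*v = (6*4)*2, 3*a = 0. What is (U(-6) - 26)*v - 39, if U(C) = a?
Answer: 299/3 ≈ 99.667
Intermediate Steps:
a = 0 (a = (⅓)*0 = 0)
v = -16/3 (v = -6*4*2/9 = -8*2/3 = -⅑*48 = -16/3 ≈ -5.3333)
U(C) = 0
(U(-6) - 26)*v - 39 = (0 - 26)*(-16/3) - 39 = -26*(-16/3) - 39 = 416/3 - 39 = 299/3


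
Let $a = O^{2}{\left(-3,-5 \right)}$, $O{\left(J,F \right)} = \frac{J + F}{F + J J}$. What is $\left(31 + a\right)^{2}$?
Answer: $1225$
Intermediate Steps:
$O{\left(J,F \right)} = \frac{F + J}{F + J^{2}}$
$a = 4$ ($a = \left(\frac{-5 - 3}{-5 + \left(-3\right)^{2}}\right)^{2} = \left(\frac{1}{-5 + 9} \left(-8\right)\right)^{2} = \left(\frac{1}{4} \left(-8\right)\right)^{2} = \left(-2\right)^{2} = 4$)
$\left(31 + a\right)^{2} = \left(31 + 4\right)^{2} = 35^{2} = 1225$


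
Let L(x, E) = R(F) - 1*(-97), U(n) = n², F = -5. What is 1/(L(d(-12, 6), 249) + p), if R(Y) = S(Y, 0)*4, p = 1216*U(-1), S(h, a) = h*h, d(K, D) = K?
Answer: 1/1413 ≈ 0.00070771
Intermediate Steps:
S(h, a) = h²
p = 1216 (p = 1216*(-1)² = 1216*1 = 1216)
R(Y) = 4*Y² (R(Y) = Y²*4 = 4*Y²)
L(x, E) = 197 (L(x, E) = 4*(-5)² - 1*(-97) = 4*25 + 97 = 100 + 97 = 197)
1/(L(d(-12, 6), 249) + p) = 1/(197 + 1216) = 1/1413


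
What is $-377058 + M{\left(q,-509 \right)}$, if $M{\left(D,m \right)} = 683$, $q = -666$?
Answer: $-376375$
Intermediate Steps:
$-377058 + M{\left(q,-509 \right)} = -377058 + 683 = -376375$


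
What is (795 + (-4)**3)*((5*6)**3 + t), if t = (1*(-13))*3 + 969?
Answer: 20416830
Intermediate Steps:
t = 930 (t = -13*3 + 969 = -39 + 969 = 930)
(795 + (-4)**3)*((5*6)**3 + t) = (795 + (-4)**3)*((5*6)**3 + 930) = (795 - 64)*(30**3 + 930) = 731*(27000 + 930) = 731*27930 = 20416830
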